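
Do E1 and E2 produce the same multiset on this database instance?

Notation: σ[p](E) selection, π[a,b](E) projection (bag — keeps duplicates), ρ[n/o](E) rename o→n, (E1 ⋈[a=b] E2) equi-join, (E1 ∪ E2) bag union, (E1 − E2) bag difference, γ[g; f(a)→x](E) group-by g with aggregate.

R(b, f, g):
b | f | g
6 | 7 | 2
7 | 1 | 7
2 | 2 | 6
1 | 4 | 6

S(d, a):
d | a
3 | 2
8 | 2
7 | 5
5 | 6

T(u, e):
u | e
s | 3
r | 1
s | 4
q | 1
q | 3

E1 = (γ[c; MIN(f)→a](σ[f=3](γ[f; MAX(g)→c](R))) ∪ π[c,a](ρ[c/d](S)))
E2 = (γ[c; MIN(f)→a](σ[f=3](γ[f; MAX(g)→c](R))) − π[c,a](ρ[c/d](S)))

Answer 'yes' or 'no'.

E1 per-node cardinality:
  R → 4
  γ[f; MAX(g)→c](R) → 4
  σ[f=3](γ[f; MAX(g)→c](R)) → 0
  γ[c; MIN(f)→a](σ[f=3](γ[f; MAX(g)→c](R))) → 0
  S → 4
  ρ[c/d](S) → 4
  π[c,a](ρ[c/d](S)) → 4
  (γ[c; MIN(f)→a](σ[f=3](γ[f; MAX(g)→c](R))) ∪ π[c,a](ρ[c/d](S))) → 4
E2 per-node cardinality:
  R → 4
  γ[f; MAX(g)→c](R) → 4
  σ[f=3](γ[f; MAX(g)→c](R)) → 0
  γ[c; MIN(f)→a](σ[f=3](γ[f; MAX(g)→c](R))) → 0
  S → 4
  ρ[c/d](S) → 4
  π[c,a](ρ[c/d](S)) → 4
  (γ[c; MIN(f)→a](σ[f=3](γ[f; MAX(g)→c](R))) − π[c,a](ρ[c/d](S))) → 0

E1 result:
c | a
3 | 2
5 | 6
7 | 5
8 | 2
E2 result:
c | a
(0 rows)
Witness: (8, 2) appears 1× in E1 but 0× in E2.

no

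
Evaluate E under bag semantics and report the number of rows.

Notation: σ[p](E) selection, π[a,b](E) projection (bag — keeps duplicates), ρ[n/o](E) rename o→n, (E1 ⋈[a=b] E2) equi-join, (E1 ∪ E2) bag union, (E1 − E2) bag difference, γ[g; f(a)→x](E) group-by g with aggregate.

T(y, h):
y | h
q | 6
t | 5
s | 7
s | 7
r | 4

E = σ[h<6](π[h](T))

Stepwise |·|:
  T → 5
  π[h](T) → 5
  σ[h<6](π[h](T)) → 2

|E| = 2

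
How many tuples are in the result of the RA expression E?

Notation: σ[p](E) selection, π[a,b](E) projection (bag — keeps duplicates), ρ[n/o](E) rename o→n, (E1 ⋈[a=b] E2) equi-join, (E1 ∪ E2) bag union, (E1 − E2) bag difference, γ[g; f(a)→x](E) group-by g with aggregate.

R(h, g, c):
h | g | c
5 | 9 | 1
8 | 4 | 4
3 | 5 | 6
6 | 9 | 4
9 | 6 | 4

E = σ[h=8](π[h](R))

Row counts bottom-up:
  R → 5
  π[h](R) → 5
  σ[h=8](π[h](R)) → 1

|E| = 1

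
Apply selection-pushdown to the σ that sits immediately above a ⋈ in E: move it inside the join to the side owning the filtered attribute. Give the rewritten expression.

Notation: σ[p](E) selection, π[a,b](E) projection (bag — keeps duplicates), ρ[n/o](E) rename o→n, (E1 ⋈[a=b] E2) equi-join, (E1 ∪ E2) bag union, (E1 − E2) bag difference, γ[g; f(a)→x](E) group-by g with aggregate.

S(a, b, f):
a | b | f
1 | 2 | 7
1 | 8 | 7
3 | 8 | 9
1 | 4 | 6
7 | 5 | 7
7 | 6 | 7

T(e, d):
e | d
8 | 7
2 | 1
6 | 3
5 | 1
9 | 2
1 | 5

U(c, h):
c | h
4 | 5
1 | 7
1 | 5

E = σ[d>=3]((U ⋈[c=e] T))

σ filters on d, owned by the right side.
E' = (U ⋈[c=e] σ[d>=3](T))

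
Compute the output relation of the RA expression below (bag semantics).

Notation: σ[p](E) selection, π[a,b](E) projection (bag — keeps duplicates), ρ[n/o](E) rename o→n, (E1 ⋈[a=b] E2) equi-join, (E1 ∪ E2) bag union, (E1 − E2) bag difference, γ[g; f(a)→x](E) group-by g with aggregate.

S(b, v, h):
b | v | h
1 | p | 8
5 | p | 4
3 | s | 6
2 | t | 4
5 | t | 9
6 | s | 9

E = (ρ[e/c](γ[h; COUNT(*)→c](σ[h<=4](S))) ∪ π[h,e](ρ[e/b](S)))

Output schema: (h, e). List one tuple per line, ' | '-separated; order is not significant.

Per-node cardinality:
  S → 6
  σ[h<=4](S) → 2
  γ[h; COUNT(*)→c](σ[h<=4](S)) → 1
  ρ[e/c](γ[h; COUNT(*)→c](σ[h<=4](S))) → 1
  S → 6
  ρ[e/b](S) → 6
  π[h,e](ρ[e/b](S)) → 6
  (ρ[e/c](γ[h; COUNT(*)→c](σ[h<=4](S))) ∪ π[h,e](ρ[e/b](S))) → 7

== RESULT ==
h | e
4 | 2
4 | 2
4 | 5
6 | 3
8 | 1
9 | 5
9 | 6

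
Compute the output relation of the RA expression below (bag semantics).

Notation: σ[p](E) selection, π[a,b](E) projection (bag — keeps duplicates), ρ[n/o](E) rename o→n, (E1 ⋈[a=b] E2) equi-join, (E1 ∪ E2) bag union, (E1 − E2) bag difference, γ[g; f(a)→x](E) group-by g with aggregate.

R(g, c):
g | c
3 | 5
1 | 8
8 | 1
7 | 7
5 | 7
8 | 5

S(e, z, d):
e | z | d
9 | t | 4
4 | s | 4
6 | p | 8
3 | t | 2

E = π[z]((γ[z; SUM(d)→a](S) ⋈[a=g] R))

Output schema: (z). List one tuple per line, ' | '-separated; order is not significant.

Per-node cardinality:
  S → 4
  γ[z; SUM(d)→a](S) → 3
  R → 6
  (γ[z; SUM(d)→a](S) ⋈[a=g] R) → 2
  π[z]((γ[z; SUM(d)→a](S) ⋈[a=g] R)) → 2

== RESULT ==
z
p
p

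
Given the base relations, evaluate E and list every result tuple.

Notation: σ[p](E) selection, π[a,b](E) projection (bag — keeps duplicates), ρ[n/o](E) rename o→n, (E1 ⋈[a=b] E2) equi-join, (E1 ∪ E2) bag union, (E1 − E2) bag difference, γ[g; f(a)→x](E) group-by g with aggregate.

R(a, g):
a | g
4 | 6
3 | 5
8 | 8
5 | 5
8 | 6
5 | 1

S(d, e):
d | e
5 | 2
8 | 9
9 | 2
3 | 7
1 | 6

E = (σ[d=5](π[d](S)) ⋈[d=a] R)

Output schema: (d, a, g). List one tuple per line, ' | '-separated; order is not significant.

Per-node cardinality:
  S → 5
  π[d](S) → 5
  σ[d=5](π[d](S)) → 1
  R → 6
  (σ[d=5](π[d](S)) ⋈[d=a] R) → 2

== RESULT ==
d | a | g
5 | 5 | 1
5 | 5 | 5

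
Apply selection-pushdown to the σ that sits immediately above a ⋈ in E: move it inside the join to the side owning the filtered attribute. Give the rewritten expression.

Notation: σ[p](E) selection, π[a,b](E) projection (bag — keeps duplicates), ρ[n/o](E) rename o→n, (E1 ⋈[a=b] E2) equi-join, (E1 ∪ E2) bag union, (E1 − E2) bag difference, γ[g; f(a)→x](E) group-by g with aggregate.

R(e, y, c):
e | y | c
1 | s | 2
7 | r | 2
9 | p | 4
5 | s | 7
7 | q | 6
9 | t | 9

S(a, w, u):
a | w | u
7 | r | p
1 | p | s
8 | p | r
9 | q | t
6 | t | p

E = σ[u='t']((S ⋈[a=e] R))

σ filters on u, owned by the left side.
E' = (σ[u='t'](S) ⋈[a=e] R)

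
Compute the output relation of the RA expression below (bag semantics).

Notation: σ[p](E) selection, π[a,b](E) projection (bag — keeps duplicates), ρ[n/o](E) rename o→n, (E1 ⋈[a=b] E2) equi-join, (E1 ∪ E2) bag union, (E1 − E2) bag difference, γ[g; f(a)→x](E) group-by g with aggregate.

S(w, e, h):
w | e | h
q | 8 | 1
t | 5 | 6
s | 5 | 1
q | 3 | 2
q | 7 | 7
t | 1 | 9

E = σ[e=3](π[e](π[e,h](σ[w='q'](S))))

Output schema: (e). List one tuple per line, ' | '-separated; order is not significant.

Row counts bottom-up:
  S → 6
  σ[w='q'](S) → 3
  π[e,h](σ[w='q'](S)) → 3
  π[e](π[e,h](σ[w='q'](S))) → 3
  σ[e=3](π[e](π[e,h](σ[w='q'](S)))) → 1

== RESULT ==
e
3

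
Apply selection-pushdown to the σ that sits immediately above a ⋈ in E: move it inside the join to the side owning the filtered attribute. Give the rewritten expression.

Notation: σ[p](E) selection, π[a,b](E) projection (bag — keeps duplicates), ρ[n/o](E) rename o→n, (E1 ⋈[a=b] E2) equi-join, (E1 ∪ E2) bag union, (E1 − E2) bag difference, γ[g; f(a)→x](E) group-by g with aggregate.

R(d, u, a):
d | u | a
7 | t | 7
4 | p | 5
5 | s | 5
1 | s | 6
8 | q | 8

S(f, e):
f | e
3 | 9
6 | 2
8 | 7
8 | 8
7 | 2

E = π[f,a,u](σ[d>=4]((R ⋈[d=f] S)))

σ filters on d, owned by the left side.
E' = π[f,a,u]((σ[d>=4](R) ⋈[d=f] S))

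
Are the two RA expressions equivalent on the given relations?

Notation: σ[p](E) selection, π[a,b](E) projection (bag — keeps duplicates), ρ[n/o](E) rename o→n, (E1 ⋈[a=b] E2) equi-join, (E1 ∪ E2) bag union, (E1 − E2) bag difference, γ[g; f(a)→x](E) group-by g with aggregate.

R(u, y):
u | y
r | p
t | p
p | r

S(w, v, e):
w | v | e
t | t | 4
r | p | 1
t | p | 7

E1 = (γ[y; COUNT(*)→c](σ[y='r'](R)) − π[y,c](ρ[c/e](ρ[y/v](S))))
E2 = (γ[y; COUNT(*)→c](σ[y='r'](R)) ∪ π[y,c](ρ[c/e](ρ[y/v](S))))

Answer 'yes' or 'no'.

E1 per-node cardinality:
  R → 3
  σ[y='r'](R) → 1
  γ[y; COUNT(*)→c](σ[y='r'](R)) → 1
  S → 3
  ρ[y/v](S) → 3
  ρ[c/e](ρ[y/v](S)) → 3
  π[y,c](ρ[c/e](ρ[y/v](S))) → 3
  (γ[y; COUNT(*)→c](σ[y='r'](R)) − π[y,c](ρ[c/e](ρ[y/v](S)))) → 1
E2 per-node cardinality:
  R → 3
  σ[y='r'](R) → 1
  γ[y; COUNT(*)→c](σ[y='r'](R)) → 1
  S → 3
  ρ[y/v](S) → 3
  ρ[c/e](ρ[y/v](S)) → 3
  π[y,c](ρ[c/e](ρ[y/v](S))) → 3
  (γ[y; COUNT(*)→c](σ[y='r'](R)) ∪ π[y,c](ρ[c/e](ρ[y/v](S)))) → 4

E1 result:
y | c
r | 1
E2 result:
y | c
p | 1
p | 7
r | 1
t | 4
Witness: ('p', 1) appears 0× in E1 but 1× in E2.

no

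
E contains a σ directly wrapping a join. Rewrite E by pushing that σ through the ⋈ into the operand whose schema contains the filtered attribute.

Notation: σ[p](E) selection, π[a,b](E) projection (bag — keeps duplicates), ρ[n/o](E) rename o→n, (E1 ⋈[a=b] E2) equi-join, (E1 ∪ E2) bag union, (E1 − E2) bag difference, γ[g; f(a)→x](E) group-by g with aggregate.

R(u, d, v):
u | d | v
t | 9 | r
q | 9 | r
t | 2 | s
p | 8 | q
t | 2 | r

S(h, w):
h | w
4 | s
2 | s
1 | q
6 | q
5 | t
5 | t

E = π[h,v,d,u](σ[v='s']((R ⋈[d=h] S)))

σ filters on v, owned by the left side.
E' = π[h,v,d,u]((σ[v='s'](R) ⋈[d=h] S))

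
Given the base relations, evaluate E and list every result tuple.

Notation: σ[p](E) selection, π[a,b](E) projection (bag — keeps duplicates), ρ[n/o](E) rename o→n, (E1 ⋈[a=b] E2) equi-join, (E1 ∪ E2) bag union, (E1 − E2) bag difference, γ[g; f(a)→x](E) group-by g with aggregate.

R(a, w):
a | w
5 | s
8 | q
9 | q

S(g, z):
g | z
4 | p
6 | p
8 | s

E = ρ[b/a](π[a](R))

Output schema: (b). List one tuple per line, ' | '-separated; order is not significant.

Per-node cardinality:
  R → 3
  π[a](R) → 3
  ρ[b/a](π[a](R)) → 3

== RESULT ==
b
5
8
9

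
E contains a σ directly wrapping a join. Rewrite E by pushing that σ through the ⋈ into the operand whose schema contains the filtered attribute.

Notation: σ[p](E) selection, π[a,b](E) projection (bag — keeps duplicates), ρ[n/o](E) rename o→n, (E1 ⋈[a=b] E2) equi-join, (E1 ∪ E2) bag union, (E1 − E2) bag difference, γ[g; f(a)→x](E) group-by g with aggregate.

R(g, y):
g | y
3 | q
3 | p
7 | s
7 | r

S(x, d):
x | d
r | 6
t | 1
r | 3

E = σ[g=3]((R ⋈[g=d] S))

σ filters on g, owned by the left side.
E' = (σ[g=3](R) ⋈[g=d] S)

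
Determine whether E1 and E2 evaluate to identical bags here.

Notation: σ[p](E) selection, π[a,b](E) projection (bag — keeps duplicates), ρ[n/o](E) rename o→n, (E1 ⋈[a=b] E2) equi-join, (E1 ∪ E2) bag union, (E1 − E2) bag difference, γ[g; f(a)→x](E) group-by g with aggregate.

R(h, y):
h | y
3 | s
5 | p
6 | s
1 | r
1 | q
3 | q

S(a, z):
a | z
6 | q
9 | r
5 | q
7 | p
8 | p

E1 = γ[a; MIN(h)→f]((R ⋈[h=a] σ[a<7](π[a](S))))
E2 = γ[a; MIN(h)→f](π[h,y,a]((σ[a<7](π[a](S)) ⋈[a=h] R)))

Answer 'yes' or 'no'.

E1 stepwise |·|:
  R → 6
  S → 5
  π[a](S) → 5
  σ[a<7](π[a](S)) → 2
  (R ⋈[h=a] σ[a<7](π[a](S))) → 2
  γ[a; MIN(h)→f]((R ⋈[h=a] σ[a<7](π[a](S)))) → 2
E2 stepwise |·|:
  S → 5
  π[a](S) → 5
  σ[a<7](π[a](S)) → 2
  R → 6
  (σ[a<7](π[a](S)) ⋈[a=h] R) → 2
  π[h,y,a]((σ[a<7](π[a](S)) ⋈[a=h] R)) → 2
  γ[a; MIN(h)→f](π[h,y,a]((σ[a<7](π[a](S)) ⋈[a=h] R))) → 2

E1 and E2 produce the same multiset:
a | f
5 | 5
6 | 6

yes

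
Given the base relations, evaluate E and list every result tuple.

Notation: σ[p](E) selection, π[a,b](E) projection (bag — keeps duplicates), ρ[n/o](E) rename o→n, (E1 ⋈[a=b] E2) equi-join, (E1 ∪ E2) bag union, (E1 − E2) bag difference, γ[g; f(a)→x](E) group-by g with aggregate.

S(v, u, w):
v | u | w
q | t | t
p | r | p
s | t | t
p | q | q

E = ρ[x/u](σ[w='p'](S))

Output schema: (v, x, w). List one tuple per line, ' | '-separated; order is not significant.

Subexpression sizes:
  S → 4
  σ[w='p'](S) → 1
  ρ[x/u](σ[w='p'](S)) → 1

== RESULT ==
v | x | w
p | r | p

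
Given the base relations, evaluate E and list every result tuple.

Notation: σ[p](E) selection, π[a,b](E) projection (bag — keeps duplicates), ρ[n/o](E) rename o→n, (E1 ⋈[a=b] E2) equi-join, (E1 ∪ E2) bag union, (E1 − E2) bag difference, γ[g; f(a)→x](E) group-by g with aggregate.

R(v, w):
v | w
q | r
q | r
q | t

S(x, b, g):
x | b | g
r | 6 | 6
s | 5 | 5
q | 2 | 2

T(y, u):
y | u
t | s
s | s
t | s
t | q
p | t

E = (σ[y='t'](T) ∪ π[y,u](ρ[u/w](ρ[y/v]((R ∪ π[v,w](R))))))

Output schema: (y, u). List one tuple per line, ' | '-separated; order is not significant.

Stepwise |·|:
  T → 5
  σ[y='t'](T) → 3
  R → 3
  R → 3
  π[v,w](R) → 3
  (R ∪ π[v,w](R)) → 6
  ρ[y/v]((R ∪ π[v,w](R))) → 6
  ρ[u/w](ρ[y/v]((R ∪ π[v,w](R)))) → 6
  π[y,u](ρ[u/w](ρ[y/v]((R ∪ π[v,w](R))))) → 6
  (σ[y='t'](T) ∪ π[y,u](ρ[u/w](ρ[y/v]((R ∪ π[v,w](R)))))) → 9

== RESULT ==
y | u
q | r
q | r
q | r
q | r
q | t
q | t
t | q
t | s
t | s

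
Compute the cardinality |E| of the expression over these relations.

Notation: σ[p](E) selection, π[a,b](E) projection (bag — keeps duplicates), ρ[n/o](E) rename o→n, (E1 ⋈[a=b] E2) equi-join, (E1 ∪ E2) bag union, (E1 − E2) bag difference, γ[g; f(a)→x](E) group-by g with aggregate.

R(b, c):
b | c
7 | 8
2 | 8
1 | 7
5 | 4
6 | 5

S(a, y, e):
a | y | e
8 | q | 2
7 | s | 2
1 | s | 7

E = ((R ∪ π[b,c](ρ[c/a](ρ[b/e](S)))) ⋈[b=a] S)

Row counts bottom-up:
  R → 5
  S → 3
  ρ[b/e](S) → 3
  ρ[c/a](ρ[b/e](S)) → 3
  π[b,c](ρ[c/a](ρ[b/e](S))) → 3
  (R ∪ π[b,c](ρ[c/a](ρ[b/e](S)))) → 8
  S → 3
  ((R ∪ π[b,c](ρ[c/a](ρ[b/e](S)))) ⋈[b=a] S) → 3

|E| = 3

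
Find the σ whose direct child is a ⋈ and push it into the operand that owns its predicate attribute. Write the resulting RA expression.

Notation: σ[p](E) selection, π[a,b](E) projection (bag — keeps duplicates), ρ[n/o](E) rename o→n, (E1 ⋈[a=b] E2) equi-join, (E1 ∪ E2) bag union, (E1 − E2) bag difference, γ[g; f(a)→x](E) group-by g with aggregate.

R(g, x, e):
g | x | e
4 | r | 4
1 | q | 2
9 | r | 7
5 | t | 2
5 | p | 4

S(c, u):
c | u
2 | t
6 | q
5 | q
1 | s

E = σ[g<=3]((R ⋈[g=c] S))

σ filters on g, owned by the left side.
E' = (σ[g<=3](R) ⋈[g=c] S)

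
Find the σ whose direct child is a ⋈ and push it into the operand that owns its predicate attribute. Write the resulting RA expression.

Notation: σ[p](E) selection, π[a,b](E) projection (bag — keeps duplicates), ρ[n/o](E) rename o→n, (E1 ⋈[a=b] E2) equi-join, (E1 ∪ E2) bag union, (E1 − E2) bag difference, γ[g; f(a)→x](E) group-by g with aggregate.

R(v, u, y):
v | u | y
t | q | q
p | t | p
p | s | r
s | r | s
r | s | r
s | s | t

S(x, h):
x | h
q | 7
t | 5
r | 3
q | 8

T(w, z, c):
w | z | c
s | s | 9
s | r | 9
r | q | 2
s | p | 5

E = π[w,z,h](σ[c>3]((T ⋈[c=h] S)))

σ filters on c, owned by the left side.
E' = π[w,z,h]((σ[c>3](T) ⋈[c=h] S))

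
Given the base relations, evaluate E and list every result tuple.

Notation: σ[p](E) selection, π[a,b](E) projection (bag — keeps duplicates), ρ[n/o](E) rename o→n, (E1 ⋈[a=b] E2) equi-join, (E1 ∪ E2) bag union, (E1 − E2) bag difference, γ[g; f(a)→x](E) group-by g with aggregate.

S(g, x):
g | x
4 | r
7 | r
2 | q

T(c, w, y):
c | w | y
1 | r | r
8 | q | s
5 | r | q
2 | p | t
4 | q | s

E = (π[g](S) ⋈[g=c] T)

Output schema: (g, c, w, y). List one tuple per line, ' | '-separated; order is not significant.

Subexpression sizes:
  S → 3
  π[g](S) → 3
  T → 5
  (π[g](S) ⋈[g=c] T) → 2

== RESULT ==
g | c | w | y
2 | 2 | p | t
4 | 4 | q | s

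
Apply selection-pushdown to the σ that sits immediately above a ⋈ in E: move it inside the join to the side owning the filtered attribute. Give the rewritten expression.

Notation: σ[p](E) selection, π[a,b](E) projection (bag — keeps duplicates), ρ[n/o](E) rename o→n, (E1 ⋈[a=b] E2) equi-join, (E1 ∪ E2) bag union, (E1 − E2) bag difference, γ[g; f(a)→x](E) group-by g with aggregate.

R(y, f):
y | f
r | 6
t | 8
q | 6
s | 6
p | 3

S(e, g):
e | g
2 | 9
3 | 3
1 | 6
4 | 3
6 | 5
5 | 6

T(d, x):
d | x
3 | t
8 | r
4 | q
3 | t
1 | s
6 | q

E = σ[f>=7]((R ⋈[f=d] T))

σ filters on f, owned by the left side.
E' = (σ[f>=7](R) ⋈[f=d] T)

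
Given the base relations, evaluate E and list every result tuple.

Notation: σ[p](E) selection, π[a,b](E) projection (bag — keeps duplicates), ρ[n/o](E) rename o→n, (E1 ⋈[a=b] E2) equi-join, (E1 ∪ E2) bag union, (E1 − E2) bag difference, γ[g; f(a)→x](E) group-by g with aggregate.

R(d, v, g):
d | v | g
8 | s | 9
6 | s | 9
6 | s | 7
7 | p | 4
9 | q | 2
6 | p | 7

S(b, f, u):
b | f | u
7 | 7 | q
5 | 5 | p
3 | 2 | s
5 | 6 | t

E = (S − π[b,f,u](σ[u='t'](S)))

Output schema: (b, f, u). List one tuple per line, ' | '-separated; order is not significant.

Subexpression sizes:
  S → 4
  S → 4
  σ[u='t'](S) → 1
  π[b,f,u](σ[u='t'](S)) → 1
  (S − π[b,f,u](σ[u='t'](S))) → 3

== RESULT ==
b | f | u
3 | 2 | s
5 | 5 | p
7 | 7 | q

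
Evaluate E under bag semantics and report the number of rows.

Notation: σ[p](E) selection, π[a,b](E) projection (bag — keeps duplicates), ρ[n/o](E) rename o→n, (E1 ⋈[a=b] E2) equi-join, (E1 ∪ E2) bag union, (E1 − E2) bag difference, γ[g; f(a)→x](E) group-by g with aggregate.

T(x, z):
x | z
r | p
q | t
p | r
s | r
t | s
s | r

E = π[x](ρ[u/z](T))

Row counts bottom-up:
  T → 6
  ρ[u/z](T) → 6
  π[x](ρ[u/z](T)) → 6

|E| = 6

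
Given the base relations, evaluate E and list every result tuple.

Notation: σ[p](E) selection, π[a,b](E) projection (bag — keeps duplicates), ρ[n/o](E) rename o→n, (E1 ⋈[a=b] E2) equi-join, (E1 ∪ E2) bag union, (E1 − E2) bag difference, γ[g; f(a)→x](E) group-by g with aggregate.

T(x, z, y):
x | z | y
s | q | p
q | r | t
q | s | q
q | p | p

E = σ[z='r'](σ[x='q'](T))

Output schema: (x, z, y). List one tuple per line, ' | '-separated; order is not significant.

Subexpression sizes:
  T → 4
  σ[x='q'](T) → 3
  σ[z='r'](σ[x='q'](T)) → 1

== RESULT ==
x | z | y
q | r | t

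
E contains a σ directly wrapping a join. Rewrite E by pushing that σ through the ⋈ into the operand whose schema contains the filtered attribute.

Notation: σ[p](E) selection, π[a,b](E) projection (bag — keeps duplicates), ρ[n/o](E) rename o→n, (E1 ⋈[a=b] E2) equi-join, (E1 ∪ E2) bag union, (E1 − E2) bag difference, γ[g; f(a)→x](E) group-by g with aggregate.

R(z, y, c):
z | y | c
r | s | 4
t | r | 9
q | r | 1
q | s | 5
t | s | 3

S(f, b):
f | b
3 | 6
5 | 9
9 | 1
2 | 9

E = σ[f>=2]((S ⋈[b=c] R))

σ filters on f, owned by the left side.
E' = (σ[f>=2](S) ⋈[b=c] R)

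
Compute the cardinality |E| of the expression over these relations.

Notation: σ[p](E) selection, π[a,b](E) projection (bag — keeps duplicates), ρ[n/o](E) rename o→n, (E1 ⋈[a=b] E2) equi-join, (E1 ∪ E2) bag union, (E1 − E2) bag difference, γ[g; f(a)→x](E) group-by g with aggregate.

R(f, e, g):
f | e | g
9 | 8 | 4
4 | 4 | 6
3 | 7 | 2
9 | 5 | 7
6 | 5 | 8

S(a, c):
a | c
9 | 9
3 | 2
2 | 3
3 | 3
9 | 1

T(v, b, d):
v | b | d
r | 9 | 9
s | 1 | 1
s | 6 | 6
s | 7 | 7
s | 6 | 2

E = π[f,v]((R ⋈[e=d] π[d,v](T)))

Row counts bottom-up:
  R → 5
  T → 5
  π[d,v](T) → 5
  (R ⋈[e=d] π[d,v](T)) → 1
  π[f,v]((R ⋈[e=d] π[d,v](T))) → 1

|E| = 1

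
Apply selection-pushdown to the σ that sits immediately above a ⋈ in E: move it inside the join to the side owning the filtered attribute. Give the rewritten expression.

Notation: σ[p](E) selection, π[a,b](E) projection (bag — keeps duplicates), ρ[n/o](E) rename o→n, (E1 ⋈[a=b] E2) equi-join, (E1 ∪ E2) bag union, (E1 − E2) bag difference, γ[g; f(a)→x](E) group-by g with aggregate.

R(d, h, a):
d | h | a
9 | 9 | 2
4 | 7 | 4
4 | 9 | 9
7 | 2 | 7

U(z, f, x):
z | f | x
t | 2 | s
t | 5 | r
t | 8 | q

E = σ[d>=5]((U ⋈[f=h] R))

σ filters on d, owned by the right side.
E' = (U ⋈[f=h] σ[d>=5](R))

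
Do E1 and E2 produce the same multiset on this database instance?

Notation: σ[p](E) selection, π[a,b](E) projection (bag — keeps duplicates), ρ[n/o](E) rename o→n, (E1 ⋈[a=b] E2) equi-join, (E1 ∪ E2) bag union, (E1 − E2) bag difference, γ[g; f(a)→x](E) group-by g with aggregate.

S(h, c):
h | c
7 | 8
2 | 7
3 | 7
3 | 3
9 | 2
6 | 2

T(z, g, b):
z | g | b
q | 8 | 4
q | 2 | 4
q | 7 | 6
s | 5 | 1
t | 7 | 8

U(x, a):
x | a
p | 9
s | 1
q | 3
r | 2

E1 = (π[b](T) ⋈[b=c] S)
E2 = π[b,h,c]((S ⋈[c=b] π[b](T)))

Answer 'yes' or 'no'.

E1 row counts bottom-up:
  T → 5
  π[b](T) → 5
  S → 6
  (π[b](T) ⋈[b=c] S) → 1
E2 row counts bottom-up:
  S → 6
  T → 5
  π[b](T) → 5
  (S ⋈[c=b] π[b](T)) → 1
  π[b,h,c]((S ⋈[c=b] π[b](T))) → 1

E1 and E2 produce the same multiset:
b | h | c
8 | 7 | 8

yes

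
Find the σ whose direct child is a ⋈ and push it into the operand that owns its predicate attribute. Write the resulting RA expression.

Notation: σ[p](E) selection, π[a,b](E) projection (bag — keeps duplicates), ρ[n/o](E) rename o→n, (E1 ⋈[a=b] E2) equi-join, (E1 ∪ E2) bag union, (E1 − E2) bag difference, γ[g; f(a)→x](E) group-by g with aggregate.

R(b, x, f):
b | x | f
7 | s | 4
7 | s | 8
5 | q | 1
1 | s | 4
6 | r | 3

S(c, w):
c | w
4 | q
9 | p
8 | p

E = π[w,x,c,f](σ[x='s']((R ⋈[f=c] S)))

σ filters on x, owned by the left side.
E' = π[w,x,c,f]((σ[x='s'](R) ⋈[f=c] S))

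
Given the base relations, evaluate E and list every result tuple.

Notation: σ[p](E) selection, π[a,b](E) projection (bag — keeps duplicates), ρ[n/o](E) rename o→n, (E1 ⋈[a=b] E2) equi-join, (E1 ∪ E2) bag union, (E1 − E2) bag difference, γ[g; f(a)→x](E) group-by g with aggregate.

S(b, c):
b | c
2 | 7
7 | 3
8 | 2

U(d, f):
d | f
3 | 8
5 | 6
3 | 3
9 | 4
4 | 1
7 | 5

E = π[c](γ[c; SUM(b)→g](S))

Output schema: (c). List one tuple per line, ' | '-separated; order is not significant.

Subexpression sizes:
  S → 3
  γ[c; SUM(b)→g](S) → 3
  π[c](γ[c; SUM(b)→g](S)) → 3

== RESULT ==
c
2
3
7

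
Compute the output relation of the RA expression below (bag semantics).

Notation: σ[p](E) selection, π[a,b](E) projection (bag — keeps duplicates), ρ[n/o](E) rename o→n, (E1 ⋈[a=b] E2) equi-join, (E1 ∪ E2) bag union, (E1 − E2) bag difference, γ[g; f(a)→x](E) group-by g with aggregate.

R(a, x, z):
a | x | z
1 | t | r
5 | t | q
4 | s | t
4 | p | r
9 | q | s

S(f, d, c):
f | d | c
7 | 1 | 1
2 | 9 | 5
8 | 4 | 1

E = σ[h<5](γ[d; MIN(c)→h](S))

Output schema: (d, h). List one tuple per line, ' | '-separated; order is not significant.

Subexpression sizes:
  S → 3
  γ[d; MIN(c)→h](S) → 3
  σ[h<5](γ[d; MIN(c)→h](S)) → 2

== RESULT ==
d | h
1 | 1
4 | 1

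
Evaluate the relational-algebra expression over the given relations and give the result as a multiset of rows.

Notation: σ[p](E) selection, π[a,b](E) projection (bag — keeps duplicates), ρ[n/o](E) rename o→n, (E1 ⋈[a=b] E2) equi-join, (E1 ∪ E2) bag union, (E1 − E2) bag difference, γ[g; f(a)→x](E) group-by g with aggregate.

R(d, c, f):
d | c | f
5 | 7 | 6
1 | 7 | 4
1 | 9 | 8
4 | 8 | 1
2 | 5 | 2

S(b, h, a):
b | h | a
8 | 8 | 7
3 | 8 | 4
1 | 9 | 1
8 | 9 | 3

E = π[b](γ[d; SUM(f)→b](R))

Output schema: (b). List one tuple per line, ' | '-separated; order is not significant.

Per-node cardinality:
  R → 5
  γ[d; SUM(f)→b](R) → 4
  π[b](γ[d; SUM(f)→b](R)) → 4

== RESULT ==
b
1
2
6
12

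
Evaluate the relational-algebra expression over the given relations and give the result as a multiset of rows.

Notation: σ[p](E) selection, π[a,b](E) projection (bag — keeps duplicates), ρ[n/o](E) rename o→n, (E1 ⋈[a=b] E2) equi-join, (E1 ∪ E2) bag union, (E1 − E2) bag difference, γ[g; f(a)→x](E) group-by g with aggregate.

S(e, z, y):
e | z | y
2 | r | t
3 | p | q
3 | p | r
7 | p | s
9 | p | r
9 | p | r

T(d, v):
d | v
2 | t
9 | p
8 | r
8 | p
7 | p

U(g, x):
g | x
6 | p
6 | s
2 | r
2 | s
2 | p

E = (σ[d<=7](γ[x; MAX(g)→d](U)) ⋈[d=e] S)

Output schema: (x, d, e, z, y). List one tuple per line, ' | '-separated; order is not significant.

Row counts bottom-up:
  U → 5
  γ[x; MAX(g)→d](U) → 3
  σ[d<=7](γ[x; MAX(g)→d](U)) → 3
  S → 6
  (σ[d<=7](γ[x; MAX(g)→d](U)) ⋈[d=e] S) → 1

== RESULT ==
x | d | e | z | y
r | 2 | 2 | r | t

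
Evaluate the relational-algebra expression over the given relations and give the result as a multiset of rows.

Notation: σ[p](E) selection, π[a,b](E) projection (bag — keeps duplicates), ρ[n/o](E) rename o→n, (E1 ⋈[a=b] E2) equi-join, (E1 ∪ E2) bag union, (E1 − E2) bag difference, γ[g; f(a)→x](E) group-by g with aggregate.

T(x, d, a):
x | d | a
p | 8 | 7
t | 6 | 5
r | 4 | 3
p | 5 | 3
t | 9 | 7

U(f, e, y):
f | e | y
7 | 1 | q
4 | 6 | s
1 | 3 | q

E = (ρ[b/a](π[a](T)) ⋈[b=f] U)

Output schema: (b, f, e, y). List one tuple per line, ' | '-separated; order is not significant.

Per-node cardinality:
  T → 5
  π[a](T) → 5
  ρ[b/a](π[a](T)) → 5
  U → 3
  (ρ[b/a](π[a](T)) ⋈[b=f] U) → 2

== RESULT ==
b | f | e | y
7 | 7 | 1 | q
7 | 7 | 1 | q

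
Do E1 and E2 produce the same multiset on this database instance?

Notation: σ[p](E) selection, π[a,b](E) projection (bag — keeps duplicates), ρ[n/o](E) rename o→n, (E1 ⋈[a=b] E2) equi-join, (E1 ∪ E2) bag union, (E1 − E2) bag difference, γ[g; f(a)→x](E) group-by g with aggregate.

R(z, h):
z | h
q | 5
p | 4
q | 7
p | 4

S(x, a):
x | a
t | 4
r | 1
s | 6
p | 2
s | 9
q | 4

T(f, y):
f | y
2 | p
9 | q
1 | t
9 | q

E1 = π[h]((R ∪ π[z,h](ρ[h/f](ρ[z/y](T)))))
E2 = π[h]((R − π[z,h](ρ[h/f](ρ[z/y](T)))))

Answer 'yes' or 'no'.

E1 subexpression sizes:
  R → 4
  T → 4
  ρ[z/y](T) → 4
  ρ[h/f](ρ[z/y](T)) → 4
  π[z,h](ρ[h/f](ρ[z/y](T))) → 4
  (R ∪ π[z,h](ρ[h/f](ρ[z/y](T)))) → 8
  π[h]((R ∪ π[z,h](ρ[h/f](ρ[z/y](T))))) → 8
E2 subexpression sizes:
  R → 4
  T → 4
  ρ[z/y](T) → 4
  ρ[h/f](ρ[z/y](T)) → 4
  π[z,h](ρ[h/f](ρ[z/y](T))) → 4
  (R − π[z,h](ρ[h/f](ρ[z/y](T)))) → 4
  π[h]((R − π[z,h](ρ[h/f](ρ[z/y](T))))) → 4

E1 result:
h
1
2
4
4
5
7
9
9
E2 result:
h
4
4
5
7
Witness: (2,) appears 1× in E1 but 0× in E2.

no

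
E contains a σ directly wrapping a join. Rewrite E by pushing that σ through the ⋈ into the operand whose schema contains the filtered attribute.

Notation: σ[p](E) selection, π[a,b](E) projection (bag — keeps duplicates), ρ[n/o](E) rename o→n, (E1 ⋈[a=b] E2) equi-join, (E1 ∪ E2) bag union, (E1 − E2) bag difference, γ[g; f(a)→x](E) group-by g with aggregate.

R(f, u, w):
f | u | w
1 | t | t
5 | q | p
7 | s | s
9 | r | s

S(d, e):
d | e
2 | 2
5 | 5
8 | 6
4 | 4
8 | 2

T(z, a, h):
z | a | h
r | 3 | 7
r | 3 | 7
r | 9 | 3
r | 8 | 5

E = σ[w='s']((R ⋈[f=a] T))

σ filters on w, owned by the left side.
E' = (σ[w='s'](R) ⋈[f=a] T)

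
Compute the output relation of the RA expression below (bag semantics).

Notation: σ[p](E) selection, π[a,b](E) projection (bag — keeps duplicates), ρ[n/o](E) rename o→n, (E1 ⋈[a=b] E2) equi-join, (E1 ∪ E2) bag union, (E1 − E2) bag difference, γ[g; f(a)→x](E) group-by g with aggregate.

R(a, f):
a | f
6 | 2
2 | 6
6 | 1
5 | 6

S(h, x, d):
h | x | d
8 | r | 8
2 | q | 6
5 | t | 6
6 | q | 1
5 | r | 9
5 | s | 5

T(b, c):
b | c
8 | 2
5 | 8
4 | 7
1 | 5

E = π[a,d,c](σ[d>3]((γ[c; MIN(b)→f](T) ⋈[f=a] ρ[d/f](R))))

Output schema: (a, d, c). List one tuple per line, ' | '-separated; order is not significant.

Stepwise |·|:
  T → 4
  γ[c; MIN(b)→f](T) → 4
  R → 4
  ρ[d/f](R) → 4
  (γ[c; MIN(b)→f](T) ⋈[f=a] ρ[d/f](R)) → 1
  σ[d>3]((γ[c; MIN(b)→f](T) ⋈[f=a] ρ[d/f](R))) → 1
  π[a,d,c](σ[d>3]((γ[c; MIN(b)→f](T) ⋈[f=a] ρ[d/f](R)))) → 1

== RESULT ==
a | d | c
5 | 6 | 8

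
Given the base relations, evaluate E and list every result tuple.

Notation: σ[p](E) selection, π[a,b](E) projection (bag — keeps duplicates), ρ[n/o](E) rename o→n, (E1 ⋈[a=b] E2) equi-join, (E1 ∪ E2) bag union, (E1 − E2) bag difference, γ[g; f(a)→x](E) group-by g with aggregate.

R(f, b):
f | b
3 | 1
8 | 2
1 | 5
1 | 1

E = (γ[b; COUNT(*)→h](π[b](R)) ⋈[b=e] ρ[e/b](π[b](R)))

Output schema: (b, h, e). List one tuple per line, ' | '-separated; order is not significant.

Stepwise |·|:
  R → 4
  π[b](R) → 4
  γ[b; COUNT(*)→h](π[b](R)) → 3
  R → 4
  π[b](R) → 4
  ρ[e/b](π[b](R)) → 4
  (γ[b; COUNT(*)→h](π[b](R)) ⋈[b=e] ρ[e/b](π[b](R))) → 4

== RESULT ==
b | h | e
1 | 2 | 1
1 | 2 | 1
2 | 1 | 2
5 | 1 | 5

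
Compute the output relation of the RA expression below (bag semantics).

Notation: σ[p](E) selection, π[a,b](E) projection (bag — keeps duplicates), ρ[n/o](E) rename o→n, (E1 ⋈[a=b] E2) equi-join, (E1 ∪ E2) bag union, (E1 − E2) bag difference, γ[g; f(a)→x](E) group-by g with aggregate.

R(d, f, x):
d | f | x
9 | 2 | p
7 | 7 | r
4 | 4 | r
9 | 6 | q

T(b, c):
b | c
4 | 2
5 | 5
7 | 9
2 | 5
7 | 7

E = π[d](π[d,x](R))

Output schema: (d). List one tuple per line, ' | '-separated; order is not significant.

Row counts bottom-up:
  R → 4
  π[d,x](R) → 4
  π[d](π[d,x](R)) → 4

== RESULT ==
d
4
7
9
9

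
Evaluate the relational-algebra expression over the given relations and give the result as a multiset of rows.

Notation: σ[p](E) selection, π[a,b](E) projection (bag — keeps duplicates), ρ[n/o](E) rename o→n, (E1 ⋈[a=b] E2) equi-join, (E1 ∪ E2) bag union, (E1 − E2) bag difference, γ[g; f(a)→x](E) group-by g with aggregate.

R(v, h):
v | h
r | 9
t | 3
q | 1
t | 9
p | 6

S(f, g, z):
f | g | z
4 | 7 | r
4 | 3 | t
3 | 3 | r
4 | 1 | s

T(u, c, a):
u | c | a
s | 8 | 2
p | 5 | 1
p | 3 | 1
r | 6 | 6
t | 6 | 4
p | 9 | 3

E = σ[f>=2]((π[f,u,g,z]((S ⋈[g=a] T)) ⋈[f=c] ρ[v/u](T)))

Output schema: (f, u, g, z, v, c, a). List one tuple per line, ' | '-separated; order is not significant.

Row counts bottom-up:
  S → 4
  T → 6
  (S ⋈[g=a] T) → 4
  π[f,u,g,z]((S ⋈[g=a] T)) → 4
  T → 6
  ρ[v/u](T) → 6
  (π[f,u,g,z]((S ⋈[g=a] T)) ⋈[f=c] ρ[v/u](T)) → 1
  σ[f>=2]((π[f,u,g,z]((S ⋈[g=a] T)) ⋈[f=c] ρ[v/u](T))) → 1

== RESULT ==
f | u | g | z | v | c | a
3 | p | 3 | r | p | 3 | 1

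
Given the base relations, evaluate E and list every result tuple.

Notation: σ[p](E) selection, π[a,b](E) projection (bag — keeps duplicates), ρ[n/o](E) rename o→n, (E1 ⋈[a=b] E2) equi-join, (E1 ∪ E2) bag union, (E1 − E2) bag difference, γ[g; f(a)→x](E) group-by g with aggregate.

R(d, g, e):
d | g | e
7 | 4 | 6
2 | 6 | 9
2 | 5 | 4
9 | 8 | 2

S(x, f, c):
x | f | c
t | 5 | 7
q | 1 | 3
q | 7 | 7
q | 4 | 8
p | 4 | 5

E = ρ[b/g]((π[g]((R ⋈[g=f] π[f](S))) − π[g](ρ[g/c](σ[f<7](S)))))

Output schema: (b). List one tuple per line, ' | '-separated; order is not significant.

Subexpression sizes:
  R → 4
  S → 5
  π[f](S) → 5
  (R ⋈[g=f] π[f](S)) → 3
  π[g]((R ⋈[g=f] π[f](S))) → 3
  S → 5
  σ[f<7](S) → 4
  ρ[g/c](σ[f<7](S)) → 4
  π[g](ρ[g/c](σ[f<7](S))) → 4
  (π[g]((R ⋈[g=f] π[f](S))) − π[g](ρ[g/c](σ[f<7](S)))) → 2
  ρ[b/g]((π[g]((R ⋈[g=f] π[f](S))) − π[g](ρ[g/c](σ[f<7](S))))) → 2

== RESULT ==
b
4
4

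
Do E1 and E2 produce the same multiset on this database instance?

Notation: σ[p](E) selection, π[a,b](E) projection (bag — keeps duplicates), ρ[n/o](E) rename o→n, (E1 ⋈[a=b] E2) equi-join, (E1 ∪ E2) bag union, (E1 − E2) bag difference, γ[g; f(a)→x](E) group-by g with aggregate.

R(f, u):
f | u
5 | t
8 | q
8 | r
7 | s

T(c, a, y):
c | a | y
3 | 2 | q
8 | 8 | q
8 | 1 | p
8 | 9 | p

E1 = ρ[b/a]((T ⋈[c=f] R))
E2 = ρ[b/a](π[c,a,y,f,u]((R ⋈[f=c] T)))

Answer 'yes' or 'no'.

E1 per-node cardinality:
  T → 4
  R → 4
  (T ⋈[c=f] R) → 6
  ρ[b/a]((T ⋈[c=f] R)) → 6
E2 per-node cardinality:
  R → 4
  T → 4
  (R ⋈[f=c] T) → 6
  π[c,a,y,f,u]((R ⋈[f=c] T)) → 6
  ρ[b/a](π[c,a,y,f,u]((R ⋈[f=c] T))) → 6

E1 and E2 produce the same multiset:
c | b | y | f | u
8 | 1 | p | 8 | q
8 | 1 | p | 8 | r
8 | 8 | q | 8 | q
8 | 8 | q | 8 | r
8 | 9 | p | 8 | q
8 | 9 | p | 8 | r

yes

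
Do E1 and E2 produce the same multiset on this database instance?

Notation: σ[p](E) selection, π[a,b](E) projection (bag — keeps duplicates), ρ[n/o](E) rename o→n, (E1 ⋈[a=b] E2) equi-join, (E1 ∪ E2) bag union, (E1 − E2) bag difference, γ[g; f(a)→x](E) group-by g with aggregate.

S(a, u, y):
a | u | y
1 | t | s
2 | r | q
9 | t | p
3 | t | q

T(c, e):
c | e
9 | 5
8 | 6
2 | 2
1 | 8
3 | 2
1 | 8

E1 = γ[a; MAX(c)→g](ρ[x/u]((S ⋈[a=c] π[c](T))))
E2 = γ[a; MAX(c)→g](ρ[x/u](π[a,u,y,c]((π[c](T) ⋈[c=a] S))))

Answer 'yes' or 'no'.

E1 per-node cardinality:
  S → 4
  T → 6
  π[c](T) → 6
  (S ⋈[a=c] π[c](T)) → 5
  ρ[x/u]((S ⋈[a=c] π[c](T))) → 5
  γ[a; MAX(c)→g](ρ[x/u]((S ⋈[a=c] π[c](T)))) → 4
E2 per-node cardinality:
  T → 6
  π[c](T) → 6
  S → 4
  (π[c](T) ⋈[c=a] S) → 5
  π[a,u,y,c]((π[c](T) ⋈[c=a] S)) → 5
  ρ[x/u](π[a,u,y,c]((π[c](T) ⋈[c=a] S))) → 5
  γ[a; MAX(c)→g](ρ[x/u](π[a,u,y,c]((π[c](T) ⋈[c=a] S)))) → 4

E1 and E2 produce the same multiset:
a | g
1 | 1
2 | 2
3 | 3
9 | 9

yes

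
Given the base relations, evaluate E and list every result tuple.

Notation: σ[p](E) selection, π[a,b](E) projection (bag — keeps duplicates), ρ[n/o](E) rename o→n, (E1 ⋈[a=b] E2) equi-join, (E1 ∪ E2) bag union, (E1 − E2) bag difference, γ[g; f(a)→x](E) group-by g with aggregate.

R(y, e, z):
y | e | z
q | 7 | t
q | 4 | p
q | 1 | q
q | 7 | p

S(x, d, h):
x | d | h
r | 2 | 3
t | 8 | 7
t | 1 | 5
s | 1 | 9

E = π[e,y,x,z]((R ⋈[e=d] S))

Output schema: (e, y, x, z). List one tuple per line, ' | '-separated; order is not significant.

Stepwise |·|:
  R → 4
  S → 4
  (R ⋈[e=d] S) → 2
  π[e,y,x,z]((R ⋈[e=d] S)) → 2

== RESULT ==
e | y | x | z
1 | q | s | q
1 | q | t | q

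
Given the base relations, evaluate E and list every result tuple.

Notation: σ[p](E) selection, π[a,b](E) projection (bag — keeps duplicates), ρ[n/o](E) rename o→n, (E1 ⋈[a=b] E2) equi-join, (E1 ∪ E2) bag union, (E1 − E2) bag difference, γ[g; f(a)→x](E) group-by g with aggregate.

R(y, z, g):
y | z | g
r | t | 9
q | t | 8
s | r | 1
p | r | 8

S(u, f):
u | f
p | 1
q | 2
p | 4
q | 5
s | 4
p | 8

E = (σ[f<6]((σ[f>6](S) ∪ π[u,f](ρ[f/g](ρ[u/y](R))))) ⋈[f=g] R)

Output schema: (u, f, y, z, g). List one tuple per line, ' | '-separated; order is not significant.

Stepwise |·|:
  S → 6
  σ[f>6](S) → 1
  R → 4
  ρ[u/y](R) → 4
  ρ[f/g](ρ[u/y](R)) → 4
  π[u,f](ρ[f/g](ρ[u/y](R))) → 4
  (σ[f>6](S) ∪ π[u,f](ρ[f/g](ρ[u/y](R)))) → 5
  σ[f<6]((σ[f>6](S) ∪ π[u,f](ρ[f/g](ρ[u/y](R))))) → 1
  R → 4
  (σ[f<6]((σ[f>6](S) ∪ π[u,f](ρ[f/g](ρ[u/y](R))))) ⋈[f=g] R) → 1

== RESULT ==
u | f | y | z | g
s | 1 | s | r | 1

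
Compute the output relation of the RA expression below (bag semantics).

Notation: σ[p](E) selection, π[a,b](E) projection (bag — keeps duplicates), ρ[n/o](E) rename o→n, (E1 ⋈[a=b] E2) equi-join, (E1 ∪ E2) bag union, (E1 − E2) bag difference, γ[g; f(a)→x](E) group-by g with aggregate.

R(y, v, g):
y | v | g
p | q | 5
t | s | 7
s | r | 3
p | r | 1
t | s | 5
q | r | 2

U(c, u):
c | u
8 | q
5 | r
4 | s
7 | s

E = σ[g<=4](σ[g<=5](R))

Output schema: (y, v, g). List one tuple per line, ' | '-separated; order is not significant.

Stepwise |·|:
  R → 6
  σ[g<=5](R) → 5
  σ[g<=4](σ[g<=5](R)) → 3

== RESULT ==
y | v | g
p | r | 1
q | r | 2
s | r | 3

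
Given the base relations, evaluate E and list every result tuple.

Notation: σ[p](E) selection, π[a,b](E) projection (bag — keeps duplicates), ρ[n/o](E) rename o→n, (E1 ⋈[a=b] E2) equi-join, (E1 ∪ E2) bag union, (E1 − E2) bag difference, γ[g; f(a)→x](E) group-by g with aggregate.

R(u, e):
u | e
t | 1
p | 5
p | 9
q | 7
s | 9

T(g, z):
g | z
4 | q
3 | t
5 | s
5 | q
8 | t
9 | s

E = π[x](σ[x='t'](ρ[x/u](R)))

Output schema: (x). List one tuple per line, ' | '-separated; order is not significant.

Per-node cardinality:
  R → 5
  ρ[x/u](R) → 5
  σ[x='t'](ρ[x/u](R)) → 1
  π[x](σ[x='t'](ρ[x/u](R))) → 1

== RESULT ==
x
t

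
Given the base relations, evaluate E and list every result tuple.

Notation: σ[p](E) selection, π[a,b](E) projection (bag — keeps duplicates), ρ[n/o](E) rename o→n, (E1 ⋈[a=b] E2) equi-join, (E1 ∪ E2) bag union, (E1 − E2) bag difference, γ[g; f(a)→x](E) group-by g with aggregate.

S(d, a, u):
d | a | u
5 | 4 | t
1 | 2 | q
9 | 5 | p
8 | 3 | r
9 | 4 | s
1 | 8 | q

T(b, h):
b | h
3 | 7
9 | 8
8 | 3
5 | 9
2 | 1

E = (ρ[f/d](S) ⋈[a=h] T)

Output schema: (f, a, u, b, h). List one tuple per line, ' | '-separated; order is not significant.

Subexpression sizes:
  S → 6
  ρ[f/d](S) → 6
  T → 5
  (ρ[f/d](S) ⋈[a=h] T) → 2

== RESULT ==
f | a | u | b | h
1 | 8 | q | 9 | 8
8 | 3 | r | 8 | 3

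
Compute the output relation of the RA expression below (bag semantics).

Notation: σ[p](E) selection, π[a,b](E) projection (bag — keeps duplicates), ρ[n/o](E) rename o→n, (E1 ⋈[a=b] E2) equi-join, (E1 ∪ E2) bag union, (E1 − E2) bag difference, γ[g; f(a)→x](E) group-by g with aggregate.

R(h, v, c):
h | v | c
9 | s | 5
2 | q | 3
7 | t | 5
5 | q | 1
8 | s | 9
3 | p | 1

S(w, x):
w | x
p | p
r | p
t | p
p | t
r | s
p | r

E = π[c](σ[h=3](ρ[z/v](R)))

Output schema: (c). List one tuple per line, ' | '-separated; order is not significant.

Row counts bottom-up:
  R → 6
  ρ[z/v](R) → 6
  σ[h=3](ρ[z/v](R)) → 1
  π[c](σ[h=3](ρ[z/v](R))) → 1

== RESULT ==
c
1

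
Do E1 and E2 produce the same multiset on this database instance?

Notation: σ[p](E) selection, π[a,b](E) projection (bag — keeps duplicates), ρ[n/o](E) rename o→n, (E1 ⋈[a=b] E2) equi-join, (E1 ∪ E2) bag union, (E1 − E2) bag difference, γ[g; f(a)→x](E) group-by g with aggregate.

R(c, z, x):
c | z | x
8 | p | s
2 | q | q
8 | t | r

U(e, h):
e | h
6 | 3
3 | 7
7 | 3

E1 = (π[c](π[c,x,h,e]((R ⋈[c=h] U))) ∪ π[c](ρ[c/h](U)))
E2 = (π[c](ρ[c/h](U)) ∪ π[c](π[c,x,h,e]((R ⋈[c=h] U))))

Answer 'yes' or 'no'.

E1 row counts bottom-up:
  R → 3
  U → 3
  (R ⋈[c=h] U) → 0
  π[c,x,h,e]((R ⋈[c=h] U)) → 0
  π[c](π[c,x,h,e]((R ⋈[c=h] U))) → 0
  U → 3
  ρ[c/h](U) → 3
  π[c](ρ[c/h](U)) → 3
  (π[c](π[c,x,h,e]((R ⋈[c=h] U))) ∪ π[c](ρ[c/h](U))) → 3
E2 row counts bottom-up:
  U → 3
  ρ[c/h](U) → 3
  π[c](ρ[c/h](U)) → 3
  R → 3
  U → 3
  (R ⋈[c=h] U) → 0
  π[c,x,h,e]((R ⋈[c=h] U)) → 0
  π[c](π[c,x,h,e]((R ⋈[c=h] U))) → 0
  (π[c](ρ[c/h](U)) ∪ π[c](π[c,x,h,e]((R ⋈[c=h] U)))) → 3

E1 and E2 produce the same multiset:
c
3
3
7

yes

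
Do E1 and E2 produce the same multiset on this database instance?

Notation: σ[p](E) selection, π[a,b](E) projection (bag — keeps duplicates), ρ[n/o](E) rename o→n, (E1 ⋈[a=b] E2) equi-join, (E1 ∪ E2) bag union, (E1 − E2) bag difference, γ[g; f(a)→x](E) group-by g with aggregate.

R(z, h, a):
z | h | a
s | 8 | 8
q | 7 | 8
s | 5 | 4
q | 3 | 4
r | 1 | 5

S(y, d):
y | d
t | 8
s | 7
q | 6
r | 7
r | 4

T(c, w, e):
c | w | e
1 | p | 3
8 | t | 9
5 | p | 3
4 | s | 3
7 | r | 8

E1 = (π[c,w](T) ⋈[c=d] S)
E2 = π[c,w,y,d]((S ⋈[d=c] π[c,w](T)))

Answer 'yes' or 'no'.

E1 row counts bottom-up:
  T → 5
  π[c,w](T) → 5
  S → 5
  (π[c,w](T) ⋈[c=d] S) → 4
E2 row counts bottom-up:
  S → 5
  T → 5
  π[c,w](T) → 5
  (S ⋈[d=c] π[c,w](T)) → 4
  π[c,w,y,d]((S ⋈[d=c] π[c,w](T))) → 4

E1 and E2 produce the same multiset:
c | w | y | d
4 | s | r | 4
7 | r | r | 7
7 | r | s | 7
8 | t | t | 8

yes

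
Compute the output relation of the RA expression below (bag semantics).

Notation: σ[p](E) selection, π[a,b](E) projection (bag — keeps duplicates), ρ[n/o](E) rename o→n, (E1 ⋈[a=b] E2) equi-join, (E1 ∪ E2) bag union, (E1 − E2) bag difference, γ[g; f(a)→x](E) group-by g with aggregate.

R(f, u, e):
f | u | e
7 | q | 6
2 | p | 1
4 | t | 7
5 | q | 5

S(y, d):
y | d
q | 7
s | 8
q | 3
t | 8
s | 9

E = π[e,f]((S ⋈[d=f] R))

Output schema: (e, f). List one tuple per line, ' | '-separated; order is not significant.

Stepwise |·|:
  S → 5
  R → 4
  (S ⋈[d=f] R) → 1
  π[e,f]((S ⋈[d=f] R)) → 1

== RESULT ==
e | f
6 | 7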